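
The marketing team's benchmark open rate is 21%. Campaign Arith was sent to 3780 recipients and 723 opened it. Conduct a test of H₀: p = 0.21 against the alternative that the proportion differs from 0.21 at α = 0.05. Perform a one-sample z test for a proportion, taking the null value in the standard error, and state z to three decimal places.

p̂ = 723/3780 = 0.191270.
Standard error under H₀: √(0.21×0.79/3780) = 0.006625.
z = (0.191270 − 0.21)/0.006625 = -0.018730/0.006625 = -2.827.
p-value = 2·P(Z > 2.827) ≈ 0.0047. With α = 0.05, reject H₀.

z = -2.827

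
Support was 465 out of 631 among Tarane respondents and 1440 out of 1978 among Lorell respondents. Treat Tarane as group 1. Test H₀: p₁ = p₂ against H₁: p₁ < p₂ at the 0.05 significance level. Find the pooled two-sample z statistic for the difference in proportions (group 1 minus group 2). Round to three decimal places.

z = 0.439

p̂₁ = 465/631 ≈ 0.736926, p̂₂ = 1440/1978 ≈ 0.728008.
Pooled p̂ = (465+1440)/(631+1978) = 1905/2609 = 0.730165.
SE = √(0.197024 × 0.00209035) = 0.020294.
z = (0.736926 − 0.728008)/0.020294 = 0.008918/0.020294 = 0.439.
p-value = P(Z < 0.439) ≈ 0.6698, so at α = 0.05 we fail to reject H₀.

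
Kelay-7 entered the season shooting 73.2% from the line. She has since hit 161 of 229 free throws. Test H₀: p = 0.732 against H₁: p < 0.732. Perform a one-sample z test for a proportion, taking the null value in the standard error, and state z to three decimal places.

z = -0.989

p̂ = 161/229 = 0.70306.
Standard error under H₀: √(0.732×0.268/229) = 0.02927.
z = (0.70306 − 0.732)/0.02927 = -0.02894/0.02927 = -0.989.
p-value = P(Z < -0.989) ≈ 0.1614.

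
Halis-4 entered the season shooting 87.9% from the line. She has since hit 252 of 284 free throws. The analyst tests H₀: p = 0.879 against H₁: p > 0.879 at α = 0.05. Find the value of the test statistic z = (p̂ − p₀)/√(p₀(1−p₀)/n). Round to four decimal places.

p̂ = 252/284 = 0.887324.
Under H₀, SE = √(0.879·0.121/284) = √(0.000374504) = 0.019352.
z = (0.887324 − 0.879)/0.019352 = 0.008324/0.019352 = 0.4301.
p-value = P(Z > 0.430) ≈ 0.3336; since p > α = 0.05, fail to reject H₀.

z = 0.4301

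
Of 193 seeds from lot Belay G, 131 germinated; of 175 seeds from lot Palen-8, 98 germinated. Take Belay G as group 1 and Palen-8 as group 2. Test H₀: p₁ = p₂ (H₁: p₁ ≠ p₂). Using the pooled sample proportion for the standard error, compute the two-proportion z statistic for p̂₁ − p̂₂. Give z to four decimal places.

p̂₁ = 131/193 = 0.678756, p̂₂ = 98/175 = 0.560000.
Pooled p̂ = (131+98)/(193+175) = 229/368 = 0.622283.
SE = √(p̂(1−p̂)(1/n₁+1/n₂)) = √(0.622283·0.377717·0.0108956) = √(0.00256099) = 0.050606.
z = (0.678756 − 0.560000)/0.050606 = 0.118756/0.050606 = 2.3467.
p-value = 2·P(Z > 2.347) ≈ 0.0189.

z = 2.3467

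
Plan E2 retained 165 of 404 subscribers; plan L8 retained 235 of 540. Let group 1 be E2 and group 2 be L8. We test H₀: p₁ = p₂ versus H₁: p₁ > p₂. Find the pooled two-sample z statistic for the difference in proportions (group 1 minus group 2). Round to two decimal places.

p̂₁ = 165/404 = 0.4084, p̂₂ = 235/540 = 0.4352.
Pooled p̂ = (165+235)/(404+540) = 400/944 = 0.4237.
SE = √(0.244183 × 0.0043271) = 0.0325.
z = (0.4084 − 0.4352)/0.0325 = -0.0268/0.0325 = -0.82.
p-value = P(Z > -0.824) ≈ 0.7949.

z = -0.82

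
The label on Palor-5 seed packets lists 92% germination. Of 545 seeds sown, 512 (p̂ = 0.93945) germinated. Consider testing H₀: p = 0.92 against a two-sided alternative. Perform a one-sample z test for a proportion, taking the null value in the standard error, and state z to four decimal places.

p̂ = 512/545 ≈ 0.939450.
SE = √(p₀(1−p₀)/n) = √(0.0736/545) = 0.011621.
z = (0.939450 − 0.92)/0.011621 = 0.019450/0.011621 = 1.6737.

z = 1.6737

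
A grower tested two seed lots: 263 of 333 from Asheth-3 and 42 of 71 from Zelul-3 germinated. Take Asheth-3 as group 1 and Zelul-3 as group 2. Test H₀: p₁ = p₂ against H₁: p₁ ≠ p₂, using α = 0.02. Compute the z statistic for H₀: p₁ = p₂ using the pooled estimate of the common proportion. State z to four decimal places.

p̂₁ = 263/333 = 0.789790, p̂₂ = 42/71 = 0.591549.
Pooled p̂ = (263+42)/(333+71) = 305/404 = 0.754950.
SE = √(0.185 × 0.0170875) = 0.056224.
z = (0.789790 − 0.591549)/0.056224 = 0.198241/0.056224 = 3.5259.
p-value = 2·P(Z > 3.526) ≈ 0.0004; since p < α = 0.02, reject H₀.

z = 3.5259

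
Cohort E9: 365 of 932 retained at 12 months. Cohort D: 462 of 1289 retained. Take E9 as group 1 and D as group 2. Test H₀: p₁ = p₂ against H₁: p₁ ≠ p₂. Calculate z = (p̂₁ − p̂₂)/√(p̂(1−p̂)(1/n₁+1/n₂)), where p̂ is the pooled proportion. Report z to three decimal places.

z = 1.598

p̂₁ = 365/932 = 0.391631, p̂₂ = 462/1289 = 0.358417.
Pooled p̂ = (365+462)/(932+1289) = 827/2221 = 0.372355.
SE = √(0.233707 × 0.00184876) = 0.020786.
z = (0.391631 − 0.358417)/0.020786 = 0.033214/0.020786 = 1.598.
Two-sided p-value ≈ 2·Φ(−1.598) = 0.1101.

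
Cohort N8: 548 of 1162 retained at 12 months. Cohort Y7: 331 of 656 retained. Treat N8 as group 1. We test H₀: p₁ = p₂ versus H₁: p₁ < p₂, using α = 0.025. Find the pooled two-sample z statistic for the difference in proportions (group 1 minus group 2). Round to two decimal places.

p̂₁ = 548/1162 = 0.4716, p̂₂ = 331/656 = 0.5046.
Pooled p̂ = (548+331)/(1162+656) = 879/1818 = 0.4835.
SE = √(0.249728 × 0.00238498) = 0.0244.
z = (0.4716 − 0.5046)/0.0244 = -0.0330/0.0244 = -1.35.
p-value = P(Z < -1.351) ≈ 0.0883. With α = 0.025, fail to reject H₀.

z = -1.35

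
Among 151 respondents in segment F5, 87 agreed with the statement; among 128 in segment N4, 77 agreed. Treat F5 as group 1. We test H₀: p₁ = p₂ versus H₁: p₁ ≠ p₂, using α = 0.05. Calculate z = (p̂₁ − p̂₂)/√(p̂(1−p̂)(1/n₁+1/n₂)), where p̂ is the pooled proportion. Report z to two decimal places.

p̂₁ = 87/151 = 0.5762, p̂₂ = 77/128 = 0.6016.
Pooled p̂ = (87+77)/(151+128) = 164/279 = 0.5878.
SE = √(p̂(1−p̂)(1/n₁+1/n₂)) = √(0.5878·0.4122·0.014435) = √(0.00349744) = 0.0591.
z = (0.5762 − 0.6016)/0.0591 = -0.0254/0.0591 = -0.43.
p-value = 2·P(Z > 0.430) ≈ 0.6675, so at α = 0.05 we fail to reject H₀.

z = -0.43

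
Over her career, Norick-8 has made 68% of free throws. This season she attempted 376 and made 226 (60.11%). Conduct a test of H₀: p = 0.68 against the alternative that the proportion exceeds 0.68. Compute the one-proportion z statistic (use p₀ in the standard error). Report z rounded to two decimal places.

p̂ = 226/376 = 0.60106.
Under H₀, SE = √(0.68·0.32/376) = √(0.000578723) = 0.02406.
z = (0.60106 − 0.68)/0.02406 = -0.07894/0.02406 = -3.28.
p-value = P(Z > -3.281) ≈ 0.9995.

z = -3.28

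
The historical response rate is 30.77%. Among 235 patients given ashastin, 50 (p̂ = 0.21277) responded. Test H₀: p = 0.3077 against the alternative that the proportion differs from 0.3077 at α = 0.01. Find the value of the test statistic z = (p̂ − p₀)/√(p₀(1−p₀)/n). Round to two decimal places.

p̂ = 50/235 ≈ 0.2128.
Standard error under H₀: √(0.3077×0.6923/235) = 0.0301.
z = (0.2128 − 0.3077)/0.0301 = -0.0949/0.0301 = -3.15.
Two-sided p-value ≈ 2·Φ(−3.153) = 0.0016; since p < α = 0.01, reject H₀.

z = -3.15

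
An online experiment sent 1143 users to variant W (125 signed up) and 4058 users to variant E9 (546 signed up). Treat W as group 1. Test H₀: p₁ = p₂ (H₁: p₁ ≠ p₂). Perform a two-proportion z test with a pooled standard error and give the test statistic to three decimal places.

z = -2.244

p̂₁ = 125/1143 ≈ 0.109361, p̂₂ = 546/4058 ≈ 0.134549.
Pooled p̂ = (125+546)/(1143+4058) = 671/5201 = 0.129014.
SE = √(p̂(1−p̂)(1/n₁+1/n₂)) = √(0.129014·0.870986·0.00112132) = √(0.000126001) = 0.011225.
z = (0.109361 − 0.134549)/0.011225 = -0.025188/0.011225 = -2.244.
Two-sided p-value ≈ 2·Φ(−2.244) = 0.0248.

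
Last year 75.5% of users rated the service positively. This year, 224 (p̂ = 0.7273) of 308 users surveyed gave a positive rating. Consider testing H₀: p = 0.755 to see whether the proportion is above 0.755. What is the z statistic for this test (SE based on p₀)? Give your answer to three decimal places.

p̂ = 224/308 = 0.72727.
SE = √(p₀(1−p₀)/n) = √(0.18498/308) = 0.02451.
z = (0.72727 − 0.755)/0.02451 = -0.02773/0.02451 = -1.131.

z = -1.131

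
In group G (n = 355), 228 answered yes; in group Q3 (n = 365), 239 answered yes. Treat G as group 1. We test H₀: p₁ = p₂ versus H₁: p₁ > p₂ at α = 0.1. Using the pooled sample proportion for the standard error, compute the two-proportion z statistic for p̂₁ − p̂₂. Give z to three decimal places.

p̂₁ = 228/355 = 0.64225, p̂₂ = 239/365 = 0.65479.
Pooled p̂ = (228+239)/(355+365) = 467/720 = 0.64861.
SE = √(0.227915 × 0.00555663) = 0.03559.
z = (0.64225 − 0.65479)/0.03559 = -0.01254/0.03559 = -0.352.
p-value = P(Z > -0.352) ≈ 0.6377, so at α = 0.1 we fail to reject H₀.

z = -0.352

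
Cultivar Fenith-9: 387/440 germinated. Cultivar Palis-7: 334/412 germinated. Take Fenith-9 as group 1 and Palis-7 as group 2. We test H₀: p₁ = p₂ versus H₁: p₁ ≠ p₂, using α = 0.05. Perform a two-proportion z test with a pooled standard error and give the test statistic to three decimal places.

z = 2.785

p̂₁ = 387/440 = 0.87955, p̂₂ = 334/412 = 0.81068.
Pooled p̂ = (387+334)/(440+412) = 721/852 = 0.84624.
SE = √(0.130115 × 0.00469991) = 0.02473.
z = (0.87955 − 0.81068)/0.02473 = 0.06887/0.02473 = 2.785.
Two-sided p-value ≈ 2·Φ(−2.785) = 0.0054. With α = 0.05, reject H₀.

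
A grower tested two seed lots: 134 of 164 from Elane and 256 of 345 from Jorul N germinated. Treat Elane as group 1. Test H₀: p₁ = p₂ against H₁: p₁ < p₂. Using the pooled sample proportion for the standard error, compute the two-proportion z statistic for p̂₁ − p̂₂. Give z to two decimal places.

p̂₁ = 134/164 ≈ 0.8171, p̂₂ = 256/345 ≈ 0.7420.
Pooled p̂ = (134+256)/(164+345) = 390/509 = 0.7662.
SE = √(p̂(1−p̂)(1/n₁+1/n₂)) = √(0.7662·0.2338·0.00899611) = √(0.0016115) = 0.0401.
z = (0.8171 − 0.7420)/0.0401 = 0.0751/0.0401 = 1.87.

z = 1.87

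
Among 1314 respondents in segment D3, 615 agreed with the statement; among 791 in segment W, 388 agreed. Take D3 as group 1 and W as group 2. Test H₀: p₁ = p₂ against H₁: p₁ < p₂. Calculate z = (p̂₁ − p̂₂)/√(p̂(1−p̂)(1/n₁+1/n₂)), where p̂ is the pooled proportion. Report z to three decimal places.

z = -1.000

p̂₁ = 615/1314 = 0.46804, p̂₂ = 388/791 = 0.49052.
Pooled p̂ = (615+388)/(1314+791) = 1003/2105 = 0.47648.
SE = √(0.249447 × 0.00202526) = 0.02248.
z = (0.46804 − 0.49052)/0.02248 = -0.02248/0.02248 = -1.000.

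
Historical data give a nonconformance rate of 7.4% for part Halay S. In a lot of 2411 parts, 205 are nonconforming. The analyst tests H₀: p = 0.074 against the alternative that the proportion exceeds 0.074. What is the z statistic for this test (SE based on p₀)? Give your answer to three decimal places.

z = 2.068

p̂ = 205/2411 ≈ 0.085027.
Under H₀, SE = √(0.074·0.926/2411) = √(2.84214e-05) = 0.005331.
z = (0.085027 − 0.074)/0.005331 = 0.011027/0.005331 = 2.068.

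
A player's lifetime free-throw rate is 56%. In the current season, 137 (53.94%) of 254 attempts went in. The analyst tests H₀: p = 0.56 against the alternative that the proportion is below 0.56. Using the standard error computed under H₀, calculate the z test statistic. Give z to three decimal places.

p̂ = 137/254 = 0.53937.
Standard error under H₀: √(0.56×0.44/254) = 0.03115.
z = (0.53937 − 0.56)/0.03115 = -0.02063/0.03115 = -0.662.

z = -0.662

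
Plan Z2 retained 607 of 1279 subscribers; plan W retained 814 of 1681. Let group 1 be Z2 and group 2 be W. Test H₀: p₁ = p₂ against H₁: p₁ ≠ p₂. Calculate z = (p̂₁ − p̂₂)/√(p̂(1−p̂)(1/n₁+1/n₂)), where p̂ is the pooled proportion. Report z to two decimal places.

p̂₁ = 607/1279 ≈ 0.4746, p̂₂ = 814/1681 ≈ 0.4842.
Pooled p̂ = (607+814)/(1279+1681) = 1421/2960 = 0.4801.
SE = √(p̂(1−p̂)(1/n₁+1/n₂)) = √(0.4801·0.5199·0.00137674) = √(0.000343639) = 0.0185.
z = (0.4746 − 0.4842)/0.0185 = -0.0096/0.0185 = -0.52.

z = -0.52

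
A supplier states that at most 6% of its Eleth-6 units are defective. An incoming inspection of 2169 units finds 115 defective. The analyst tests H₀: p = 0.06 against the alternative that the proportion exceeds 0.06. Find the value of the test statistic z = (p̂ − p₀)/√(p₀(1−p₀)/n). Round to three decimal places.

z = -1.369

p̂ = 115/2169 ≈ 0.05302.
Standard error under H₀: √(0.06×0.94/2169) = 0.00510.
z = (0.05302 − 0.06)/0.00510 = -0.00698/0.00510 = -1.369.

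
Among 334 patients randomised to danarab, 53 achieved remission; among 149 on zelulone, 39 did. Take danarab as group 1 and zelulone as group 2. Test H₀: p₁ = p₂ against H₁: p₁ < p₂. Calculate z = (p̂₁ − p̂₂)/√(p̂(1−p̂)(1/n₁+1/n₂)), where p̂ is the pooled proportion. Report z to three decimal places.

p̂₁ = 53/334 = 0.15868, p̂₂ = 39/149 = 0.26174.
Pooled p̂ = (53+39)/(334+149) = 92/483 = 0.19048.
SE = √(0.154195 × 0.00970542) = 0.03868.
z = (0.15868 − 0.26174)/0.03868 = -0.10306/0.03868 = -2.664.

z = -2.664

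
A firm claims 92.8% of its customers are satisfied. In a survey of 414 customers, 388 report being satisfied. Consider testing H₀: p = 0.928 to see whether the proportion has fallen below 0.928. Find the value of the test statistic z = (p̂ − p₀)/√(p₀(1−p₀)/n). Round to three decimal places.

p̂ = 388/414 ≈ 0.93720.
SE = √(p₀(1−p₀)/n) = √(0.066816/414) = 0.01270.
z = (0.93720 − 0.928)/0.01270 = 0.00920/0.01270 = 0.724.

z = 0.724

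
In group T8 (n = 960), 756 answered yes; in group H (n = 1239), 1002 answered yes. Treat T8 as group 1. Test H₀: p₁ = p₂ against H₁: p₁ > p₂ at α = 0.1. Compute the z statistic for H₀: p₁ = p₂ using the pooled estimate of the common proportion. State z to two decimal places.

z = -1.23

p̂₁ = 756/960 ≈ 0.7875, p̂₂ = 1002/1239 ≈ 0.8087.
Pooled p̂ = (756+1002)/(960+1239) = 1758/2199 = 0.7995.
SE = √(0.160327 × 0.00184877) = 0.0172.
z = (0.7875 − 0.8087)/0.0172 = -0.0212/0.0172 = -1.23.
p-value = P(Z > -1.232) ≈ 0.8911, so at α = 0.1 we fail to reject H₀.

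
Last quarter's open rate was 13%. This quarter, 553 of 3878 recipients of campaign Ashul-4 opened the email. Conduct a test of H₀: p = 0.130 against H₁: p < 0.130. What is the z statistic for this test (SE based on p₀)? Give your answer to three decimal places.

z = 2.333

p̂ = 553/3878 ≈ 0.14260.
Under H₀, SE = √(0.13·0.87/3878) = √(2.91645e-05) = 0.00540.
z = (0.14260 − 0.13)/0.00540 = 0.01260/0.00540 = 2.333.
p-value = P(Z < 2.333) ≈ 0.9902.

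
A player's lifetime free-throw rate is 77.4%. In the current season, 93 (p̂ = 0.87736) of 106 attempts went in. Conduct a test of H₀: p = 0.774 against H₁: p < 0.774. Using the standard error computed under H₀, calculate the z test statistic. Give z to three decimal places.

p̂ = 93/106 = 0.877358.
SE = √(p₀(1−p₀)/n) = √(0.17492/106) = 0.040623.
z = (0.877358 − 0.774)/0.040623 = 0.103358/0.040623 = 2.544.

z = 2.544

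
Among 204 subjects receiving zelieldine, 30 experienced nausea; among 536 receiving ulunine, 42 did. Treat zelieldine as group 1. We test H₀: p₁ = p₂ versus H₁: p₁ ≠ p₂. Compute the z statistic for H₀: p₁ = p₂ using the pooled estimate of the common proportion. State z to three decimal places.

p̂₁ = 30/204 = 0.14706, p̂₂ = 42/536 = 0.07836.
Pooled p̂ = (30+42)/(204+536) = 72/740 = 0.09730.
SE = √(0.0878305 × 0.00676763) = 0.02438.
z = (0.14706 − 0.07836)/0.02438 = 0.06870/0.02438 = 2.818.

z = 2.818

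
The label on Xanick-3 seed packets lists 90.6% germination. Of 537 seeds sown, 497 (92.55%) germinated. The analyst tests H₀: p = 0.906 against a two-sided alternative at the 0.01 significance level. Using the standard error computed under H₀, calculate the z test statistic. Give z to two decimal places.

p̂ = 497/537 ≈ 0.9255.
Under H₀, SE = √(0.906·0.094/537) = √(0.000158592) = 0.0126.
z = (0.9255 − 0.906)/0.0126 = 0.0195/0.0126 = 1.55.
p-value = 2·P(Z > 1.549) ≈ 0.1213; since p > α = 0.01, fail to reject H₀.

z = 1.55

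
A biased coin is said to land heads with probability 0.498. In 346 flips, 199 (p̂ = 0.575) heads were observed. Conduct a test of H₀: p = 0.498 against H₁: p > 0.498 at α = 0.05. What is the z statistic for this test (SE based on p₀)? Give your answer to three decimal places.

p̂ = 199/346 = 0.57514.
Under H₀, SE = √(0.498·0.502/346) = √(0.000722532) = 0.02688.
z = (0.57514 − 0.498)/0.02688 = 0.07714/0.02688 = 2.870.
p-value = P(Z > 2.870) ≈ 0.0021; since p < α = 0.05, reject H₀.

z = 2.870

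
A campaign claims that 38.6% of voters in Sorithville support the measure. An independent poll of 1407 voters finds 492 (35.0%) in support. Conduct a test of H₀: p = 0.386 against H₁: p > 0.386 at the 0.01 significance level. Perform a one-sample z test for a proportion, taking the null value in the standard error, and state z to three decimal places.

p̂ = 492/1407 = 0.34968.
SE = √(p₀(1−p₀)/n) = √(0.237/1407) = 0.01298.
z = (0.34968 − 0.386)/0.01298 = -0.03632/0.01298 = -2.798.
p-value = P(Z > -2.798) ≈ 0.9974; since p > α = 0.01, fail to reject H₀.

z = -2.798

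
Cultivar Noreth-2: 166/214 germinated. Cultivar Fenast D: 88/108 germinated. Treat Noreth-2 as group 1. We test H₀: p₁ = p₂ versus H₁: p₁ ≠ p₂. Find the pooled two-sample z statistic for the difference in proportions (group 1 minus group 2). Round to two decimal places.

z = -0.81

p̂₁ = 166/214 = 0.7757, p̂₂ = 88/108 = 0.8148.
Pooled p̂ = (166+88)/(214+108) = 254/322 = 0.7888.
SE = √(0.166583 × 0.0139322) = 0.0482.
z = (0.7757 − 0.8148)/0.0482 = -0.0391/0.0482 = -0.81.
p-value = 2·P(Z > 0.812) ≈ 0.4168.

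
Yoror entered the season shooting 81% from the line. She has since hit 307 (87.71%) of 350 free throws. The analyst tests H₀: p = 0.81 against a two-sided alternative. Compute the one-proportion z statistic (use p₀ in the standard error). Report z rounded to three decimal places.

p̂ = 307/350 ≈ 0.87714.
Standard error under H₀: √(0.81×0.19/350) = 0.02097.
z = (0.87714 − 0.81)/0.02097 = 0.06714/0.02097 = 3.202.
p-value = 2·P(Z > 3.202) ≈ 0.0014.

z = 3.202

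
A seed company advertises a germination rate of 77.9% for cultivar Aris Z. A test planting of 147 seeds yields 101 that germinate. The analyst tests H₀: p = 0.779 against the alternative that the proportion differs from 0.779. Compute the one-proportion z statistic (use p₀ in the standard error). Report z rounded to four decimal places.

p̂ = 101/147 = 0.687075.
Under H₀, SE = √(0.779·0.221/147) = √(0.00117115) = 0.034222.
z = (0.687075 − 0.779)/0.034222 = -0.091925/0.034222 = -2.6861.
p-value = 2·P(Z > 2.686) ≈ 0.0072.

z = -2.6861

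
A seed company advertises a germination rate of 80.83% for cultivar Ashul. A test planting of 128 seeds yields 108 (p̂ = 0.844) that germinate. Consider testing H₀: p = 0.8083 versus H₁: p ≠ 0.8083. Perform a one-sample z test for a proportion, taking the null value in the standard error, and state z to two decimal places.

z = 1.02

p̂ = 108/128 ≈ 0.8438.
Under H₀, SE = √(0.8083·0.1917/128) = √(0.00121056) = 0.0348.
z = (0.8438 − 0.8083)/0.0348 = 0.0355/0.0348 = 1.02.
p-value = 2·P(Z > 1.019) ≈ 0.3083.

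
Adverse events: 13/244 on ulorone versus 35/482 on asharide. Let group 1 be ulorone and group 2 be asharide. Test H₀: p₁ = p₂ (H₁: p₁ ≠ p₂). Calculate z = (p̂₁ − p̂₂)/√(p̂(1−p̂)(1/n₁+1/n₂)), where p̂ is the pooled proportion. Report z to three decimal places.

p̂₁ = 13/244 ≈ 0.05328, p̂₂ = 35/482 ≈ 0.07261.
Pooled p̂ = (13+35)/(244+482) = 48/726 = 0.06612.
SE = √(p̂(1−p̂)(1/n₁+1/n₂)) = √(0.06612·0.93388·0.00617305) = √(0.000381151) = 0.01952.
z = (0.05328 − 0.07261)/0.01952 = -0.01933/0.01952 = -0.990.
p-value = 2·P(Z > 0.990) ≈ 0.3220.

z = -0.990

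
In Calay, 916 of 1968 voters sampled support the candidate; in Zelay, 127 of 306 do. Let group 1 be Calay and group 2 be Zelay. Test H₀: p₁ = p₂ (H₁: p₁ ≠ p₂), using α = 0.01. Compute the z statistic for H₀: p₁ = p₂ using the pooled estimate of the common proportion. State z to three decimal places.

p̂₁ = 916/1968 = 0.465447, p̂₂ = 127/306 = 0.415033.
Pooled p̂ = (916+127)/(1968+306) = 1043/2274 = 0.458663.
SE = √(p̂(1−p̂)(1/n₁+1/n₂)) = √(0.458663·0.541337·0.0037761) = √(0.000937574) = 0.030620.
z = (0.465447 − 0.415033)/0.030620 = 0.050414/0.030620 = 1.646.
Two-sided p-value ≈ 2·Φ(−1.646) = 0.0997. With α = 0.01, fail to reject H₀.

z = 1.646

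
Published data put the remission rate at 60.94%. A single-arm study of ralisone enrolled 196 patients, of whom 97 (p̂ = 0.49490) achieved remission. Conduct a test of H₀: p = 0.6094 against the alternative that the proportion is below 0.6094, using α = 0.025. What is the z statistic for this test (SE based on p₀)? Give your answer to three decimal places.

p̂ = 97/196 = 0.49490.
SE = √(p₀(1−p₀)/n) = √(0.23803/196) = 0.03485.
z = (0.49490 − 0.6094)/0.03485 = -0.11450/0.03485 = -3.286.
p-value = P(Z < -3.286) ≈ 0.0005; since p < α = 0.025, reject H₀.

z = -3.286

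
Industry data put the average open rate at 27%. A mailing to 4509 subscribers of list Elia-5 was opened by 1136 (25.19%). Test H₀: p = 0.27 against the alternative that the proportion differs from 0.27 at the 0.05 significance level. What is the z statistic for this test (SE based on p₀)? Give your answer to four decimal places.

z = -2.7315

p̂ = 1136/4509 ≈ 0.2519406.
SE = √(p₀(1−p₀)/n) = √(0.1971/4509) = 0.0066115.
z = (0.2519406 − 0.27)/0.0066115 = -0.0180594/0.0066115 = -2.7315.
Two-sided p-value ≈ 2·Φ(−2.731) = 0.0063. With α = 0.05, reject H₀.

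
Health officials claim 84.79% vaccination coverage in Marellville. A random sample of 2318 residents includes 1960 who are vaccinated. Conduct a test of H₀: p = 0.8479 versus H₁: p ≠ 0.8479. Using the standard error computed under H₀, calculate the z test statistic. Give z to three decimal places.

p̂ = 1960/2318 ≈ 0.84556.
Under H₀, SE = √(0.8479·0.1521/2318) = √(5.56366e-05) = 0.00746.
z = (0.84556 − 0.8479)/0.00746 = -0.00234/0.00746 = -0.314.

z = -0.314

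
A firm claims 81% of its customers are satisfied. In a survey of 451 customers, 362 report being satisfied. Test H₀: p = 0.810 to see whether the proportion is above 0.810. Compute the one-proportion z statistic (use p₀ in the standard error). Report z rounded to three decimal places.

z = -0.397

p̂ = 362/451 ≈ 0.80266.
Standard error under H₀: √(0.81×0.19/451) = 0.01847.
z = (0.80266 − 0.81)/0.01847 = -0.00734/0.01847 = -0.397.
p-value = P(Z > -0.397) ≈ 0.6544.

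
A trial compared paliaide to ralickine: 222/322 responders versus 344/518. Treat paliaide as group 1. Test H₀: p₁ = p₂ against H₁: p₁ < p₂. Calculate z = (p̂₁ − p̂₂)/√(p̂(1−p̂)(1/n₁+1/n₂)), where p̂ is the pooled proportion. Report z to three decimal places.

p̂₁ = 222/322 = 0.68944, p̂₂ = 344/518 = 0.66409.
Pooled p̂ = (222+344)/(322+518) = 566/840 = 0.67381.
SE = √(0.21979 × 0.00503609) = 0.03327.
z = (0.68944 − 0.66409)/0.03327 = 0.02535/0.03327 = 0.762.
p-value = P(Z < 0.762) ≈ 0.7769.

z = 0.762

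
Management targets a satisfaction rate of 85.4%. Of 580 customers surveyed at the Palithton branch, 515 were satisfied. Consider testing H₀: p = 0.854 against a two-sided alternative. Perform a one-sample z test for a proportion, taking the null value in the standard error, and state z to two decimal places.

p̂ = 515/580 ≈ 0.8879.
Under H₀, SE = √(0.854·0.146/580) = √(0.000214972) = 0.0147.
z = (0.8879 − 0.854)/0.0147 = 0.0339/0.0147 = 2.31.

z = 2.31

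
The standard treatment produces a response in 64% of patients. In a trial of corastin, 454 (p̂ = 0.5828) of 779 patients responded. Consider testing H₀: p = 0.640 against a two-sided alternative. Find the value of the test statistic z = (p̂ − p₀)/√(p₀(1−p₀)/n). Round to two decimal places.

z = -3.33

p̂ = 454/779 ≈ 0.5828.
SE = √(p₀(1−p₀)/n) = √(0.2304/779) = 0.0172.
z = (0.5828 − 0.64)/0.0172 = -0.0572/0.0172 = -3.33.
Two-sided p-value ≈ 2·Φ(−3.326) = 0.0009.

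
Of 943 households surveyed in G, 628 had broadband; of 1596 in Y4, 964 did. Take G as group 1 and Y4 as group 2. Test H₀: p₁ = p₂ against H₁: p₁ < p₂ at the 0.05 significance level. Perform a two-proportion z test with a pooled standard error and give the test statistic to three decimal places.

p̂₁ = 628/943 ≈ 0.66596, p̂₂ = 964/1596 ≈ 0.60401.
Pooled p̂ = (628+964)/(943+1596) = 1592/2539 = 0.62702.
SE = √(0.233866 × 0.00168701) = 0.01986.
z = (0.66596 − 0.60401)/0.01986 = 0.06195/0.01986 = 3.119.
p-value = P(Z < 3.119) ≈ 0.9991; since p > α = 0.05, fail to reject H₀.

z = 3.119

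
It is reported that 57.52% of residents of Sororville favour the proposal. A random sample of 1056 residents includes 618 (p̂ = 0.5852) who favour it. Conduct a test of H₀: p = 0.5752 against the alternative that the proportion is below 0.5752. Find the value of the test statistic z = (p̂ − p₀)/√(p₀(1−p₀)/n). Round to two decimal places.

p̂ = 618/1056 ≈ 0.5852.
Standard error under H₀: √(0.5752×0.4248/1056) = 0.0152.
z = (0.5852 − 0.5752)/0.0152 = 0.0100/0.0152 = 0.66.

z = 0.66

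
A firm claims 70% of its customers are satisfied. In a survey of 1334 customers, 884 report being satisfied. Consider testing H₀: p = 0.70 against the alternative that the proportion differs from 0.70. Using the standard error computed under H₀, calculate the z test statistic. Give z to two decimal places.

z = -2.98

p̂ = 884/1334 ≈ 0.6627.
SE = √(p₀(1−p₀)/n) = √(0.21/1334) = 0.0125.
z = (0.6627 − 0.7)/0.0125 = -0.0373/0.0125 = -2.98.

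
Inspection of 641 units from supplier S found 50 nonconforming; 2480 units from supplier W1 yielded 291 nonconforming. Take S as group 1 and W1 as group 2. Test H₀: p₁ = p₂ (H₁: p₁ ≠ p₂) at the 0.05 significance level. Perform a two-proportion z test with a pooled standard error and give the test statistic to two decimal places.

p̂₁ = 50/641 = 0.0780, p̂₂ = 291/2480 = 0.1173.
Pooled p̂ = (50+291)/(641+2480) = 341/3121 = 0.1093.
SE = √(0.0973221 × 0.00196329) = 0.0138.
z = (0.0780 − 0.1173)/0.0138 = -0.0393/0.0138 = -2.85.
p-value = 2·P(Z > 2.846) ≈ 0.0044; since p < α = 0.05, reject H₀.

z = -2.85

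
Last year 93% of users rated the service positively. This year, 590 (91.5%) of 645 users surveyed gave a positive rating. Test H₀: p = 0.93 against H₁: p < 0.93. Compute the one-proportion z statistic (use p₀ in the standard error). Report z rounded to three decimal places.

z = -1.520

p̂ = 590/645 ≈ 0.914729.
Under H₀, SE = √(0.93·0.07/645) = √(0.00010093) = 0.010046.
z = (0.914729 − 0.93)/0.010046 = -0.015271/0.010046 = -1.520.
p-value = P(Z < -1.520) ≈ 0.0642.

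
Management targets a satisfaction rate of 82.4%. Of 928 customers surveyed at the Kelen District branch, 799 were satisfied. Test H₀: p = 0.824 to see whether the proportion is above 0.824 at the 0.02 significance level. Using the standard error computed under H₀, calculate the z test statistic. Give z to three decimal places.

p̂ = 799/928 = 0.86099.
Under H₀, SE = √(0.824·0.176/928) = √(0.000156276) = 0.01250.
z = (0.86099 − 0.824)/0.01250 = 0.03699/0.01250 = 2.959.
p-value = P(Z > 2.959) ≈ 0.0015. With α = 0.02, reject H₀.

z = 2.959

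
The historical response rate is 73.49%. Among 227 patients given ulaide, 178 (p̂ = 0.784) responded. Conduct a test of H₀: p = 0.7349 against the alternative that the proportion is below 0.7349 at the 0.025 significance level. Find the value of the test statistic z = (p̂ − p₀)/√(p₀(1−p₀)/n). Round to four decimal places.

p̂ = 178/227 ≈ 0.784141.
SE = √(p₀(1−p₀)/n) = √(0.19482/227) = 0.029296.
z = (0.784141 − 0.7349)/0.029296 = 0.049241/0.029296 = 1.6808.
p-value = P(Z < 1.681) ≈ 0.9536, so at α = 0.025 we fail to reject H₀.

z = 1.6808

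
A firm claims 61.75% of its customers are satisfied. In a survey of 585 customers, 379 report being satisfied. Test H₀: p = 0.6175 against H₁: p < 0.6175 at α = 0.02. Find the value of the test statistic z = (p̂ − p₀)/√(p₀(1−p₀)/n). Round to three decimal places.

p̂ = 379/585 = 0.64786.
Standard error under H₀: √(0.6175×0.3825/585) = 0.02009.
z = (0.64786 − 0.6175)/0.02009 = 0.03036/0.02009 = 1.511.
p-value = P(Z < 1.511) ≈ 0.9346. With α = 0.02, fail to reject H₀.

z = 1.511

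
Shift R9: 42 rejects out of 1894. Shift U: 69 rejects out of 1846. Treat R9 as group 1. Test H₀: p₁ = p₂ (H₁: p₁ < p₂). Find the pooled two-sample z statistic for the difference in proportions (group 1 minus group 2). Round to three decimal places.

p̂₁ = 42/1894 ≈ 0.02218, p̂₂ = 69/1846 ≈ 0.03738.
Pooled p̂ = (42+69)/(1894+1846) = 111/3740 = 0.02968.
SE = √(0.0287983 × 0.00106969) = 0.00555.
z = (0.02218 − 0.03738)/0.00555 = -0.01520/0.00555 = -2.739.
p-value = P(Z < -2.739) ≈ 0.0031.

z = -2.739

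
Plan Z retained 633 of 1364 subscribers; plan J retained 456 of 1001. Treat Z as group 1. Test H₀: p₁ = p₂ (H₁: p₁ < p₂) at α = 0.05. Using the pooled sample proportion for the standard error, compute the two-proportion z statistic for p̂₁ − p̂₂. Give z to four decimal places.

z = 0.4113

p̂₁ = 633/1364 ≈ 0.464076, p̂₂ = 456/1001 ≈ 0.455544.
Pooled p̂ = (633+456)/(1364+1001) = 1089/2365 = 0.460465.
SE = √(p̂(1−p̂)(1/n₁+1/n₂)) = √(0.460465·0.539535·0.00173214) = √(0.000430327) = 0.020744.
z = (0.464076 − 0.455544)/0.020744 = 0.008532/0.020744 = 0.4113.
p-value = P(Z < 0.411) ≈ 0.6596. With α = 0.05, fail to reject H₀.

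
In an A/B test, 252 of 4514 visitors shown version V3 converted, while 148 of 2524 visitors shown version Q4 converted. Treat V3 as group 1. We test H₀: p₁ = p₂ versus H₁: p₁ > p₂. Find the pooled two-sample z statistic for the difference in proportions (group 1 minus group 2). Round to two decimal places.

p̂₁ = 252/4514 ≈ 0.05583, p̂₂ = 148/2524 ≈ 0.05864.
Pooled p̂ = (252+148)/(4514+2524) = 400/7038 = 0.05683.
SE = √(0.0536042 × 0.00061773) = 0.00575.
z = (0.05583 − 0.05864)/0.00575 = -0.00281/0.00575 = -0.49.

z = -0.49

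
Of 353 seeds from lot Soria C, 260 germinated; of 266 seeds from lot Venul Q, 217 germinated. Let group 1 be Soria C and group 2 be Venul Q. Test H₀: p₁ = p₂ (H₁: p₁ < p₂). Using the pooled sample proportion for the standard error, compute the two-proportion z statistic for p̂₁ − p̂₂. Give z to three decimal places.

p̂₁ = 260/353 = 0.73654, p̂₂ = 217/266 = 0.81579.
Pooled p̂ = (260+217)/(353+266) = 477/619 = 0.77060.
SE = √(0.176777 × 0.00659226) = 0.03414.
z = (0.73654 − 0.81579)/0.03414 = -0.07925/0.03414 = -2.321.
p-value = P(Z < -2.321) ≈ 0.0101.

z = -2.321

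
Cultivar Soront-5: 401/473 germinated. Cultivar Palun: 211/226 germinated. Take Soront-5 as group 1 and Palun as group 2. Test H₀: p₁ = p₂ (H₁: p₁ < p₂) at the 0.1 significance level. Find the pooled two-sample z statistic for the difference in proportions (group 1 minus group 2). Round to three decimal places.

p̂₁ = 401/473 = 0.847780, p̂₂ = 211/226 = 0.933628.
Pooled p̂ = (401+211)/(473+226) = 612/699 = 0.875536.
SE = √(p̂(1−p̂)(1/n₁+1/n₂)) = √(0.875536·0.124464·0.00653894) = √(0.000712564) = 0.026694.
z = (0.847780 − 0.933628)/0.026694 = -0.085848/0.026694 = -3.216.
p-value = P(Z < -3.216) ≈ 0.0006; since p < α = 0.1, reject H₀.

z = -3.216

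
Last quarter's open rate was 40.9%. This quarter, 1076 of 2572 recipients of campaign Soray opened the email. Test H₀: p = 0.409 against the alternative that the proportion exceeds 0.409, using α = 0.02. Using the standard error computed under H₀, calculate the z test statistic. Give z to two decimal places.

p̂ = 1076/2572 = 0.41835.
SE = √(p₀(1−p₀)/n) = √(0.24172/2572) = 0.00969.
z = (0.41835 − 0.409)/0.00969 = 0.00935/0.00969 = 0.96.
p-value = P(Z > 0.965) ≈ 0.1674. With α = 0.02, fail to reject H₀.

z = 0.96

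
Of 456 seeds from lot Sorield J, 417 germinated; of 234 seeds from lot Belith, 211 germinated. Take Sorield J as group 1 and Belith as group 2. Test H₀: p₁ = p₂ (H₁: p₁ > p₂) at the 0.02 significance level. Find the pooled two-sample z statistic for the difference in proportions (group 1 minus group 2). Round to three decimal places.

z = 0.555

p̂₁ = 417/456 ≈ 0.91447, p̂₂ = 211/234 ≈ 0.90171.
Pooled p̂ = (417+211)/(456+234) = 628/690 = 0.91014.
SE = √(0.0817811 × 0.00646649) = 0.02300.
z = (0.91447 − 0.90171)/0.02300 = 0.01276/0.02300 = 0.555.
p-value = P(Z > 0.555) ≈ 0.2894; since p > α = 0.02, fail to reject H₀.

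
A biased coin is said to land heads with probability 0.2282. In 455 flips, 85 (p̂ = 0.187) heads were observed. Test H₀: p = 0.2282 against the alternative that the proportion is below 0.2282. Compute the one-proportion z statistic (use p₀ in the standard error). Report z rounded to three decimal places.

z = -2.104

p̂ = 85/455 ≈ 0.18681.
SE = √(p₀(1−p₀)/n) = √(0.17612/455) = 0.01967.
z = (0.18681 − 0.2282)/0.01967 = -0.04139/0.01967 = -2.104.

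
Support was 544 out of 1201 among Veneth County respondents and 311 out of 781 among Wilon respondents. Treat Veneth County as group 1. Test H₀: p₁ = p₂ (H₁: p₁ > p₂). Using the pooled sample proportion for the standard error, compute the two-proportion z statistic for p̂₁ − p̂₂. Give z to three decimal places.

p̂₁ = 544/1201 ≈ 0.452956, p̂₂ = 311/781 ≈ 0.398207.
Pooled p̂ = (544+311)/(1201+781) = 855/1982 = 0.431382.
SE = √(0.245292 × 0.00211305) = 0.022766.
z = (0.452956 − 0.398207)/0.022766 = 0.054749/0.022766 = 2.405.
p-value = P(Z > 2.405) ≈ 0.0081.

z = 2.405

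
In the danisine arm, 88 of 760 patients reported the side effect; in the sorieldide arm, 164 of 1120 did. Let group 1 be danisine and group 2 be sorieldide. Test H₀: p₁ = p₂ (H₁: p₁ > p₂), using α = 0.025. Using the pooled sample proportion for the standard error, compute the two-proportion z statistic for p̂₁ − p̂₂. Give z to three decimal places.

p̂₁ = 88/760 ≈ 0.11579, p̂₂ = 164/1120 ≈ 0.14643.
Pooled p̂ = (88+164)/(760+1120) = 252/1880 = 0.13404.
SE = √(0.116075 × 0.00220865) = 0.01601.
z = (0.11579 − 0.14643)/0.01601 = -0.03064/0.01601 = -1.914.
p-value = P(Z > -1.914) ≈ 0.9722; since p > α = 0.025, fail to reject H₀.

z = -1.914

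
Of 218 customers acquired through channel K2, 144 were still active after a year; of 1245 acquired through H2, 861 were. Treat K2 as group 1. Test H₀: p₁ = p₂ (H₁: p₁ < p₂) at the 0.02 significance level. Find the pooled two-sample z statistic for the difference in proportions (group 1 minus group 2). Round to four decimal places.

p̂₁ = 144/218 ≈ 0.660550, p̂₂ = 861/1245 ≈ 0.691566.
Pooled p̂ = (144+861)/(218+1245) = 1005/1463 = 0.686945.
SE = √(p̂(1−p̂)(1/n₁+1/n₂)) = √(0.686945·0.313055·0.00539037) = √(0.00115921) = 0.034047.
z = (0.660550 − 0.691566)/0.034047 = -0.031016/0.034047 = -0.9110.
p-value = P(Z < -0.911) ≈ 0.1812; since p > α = 0.02, fail to reject H₀.

z = -0.9110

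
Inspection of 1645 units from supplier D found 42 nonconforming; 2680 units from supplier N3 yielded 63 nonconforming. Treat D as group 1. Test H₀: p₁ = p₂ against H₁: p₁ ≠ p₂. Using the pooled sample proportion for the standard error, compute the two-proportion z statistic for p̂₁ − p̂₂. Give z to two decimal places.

p̂₁ = 42/1645 ≈ 0.0255, p̂₂ = 63/2680 ≈ 0.0235.
Pooled p̂ = (42+63)/(1645+2680) = 105/4325 = 0.0243.
SE = √(p̂(1−p̂)(1/n₁+1/n₂)) = √(0.0243·0.9757·0.000981037) = √(2.32389e-05) = 0.0048.
z = (0.0255 − 0.0235)/0.0048 = 0.0020/0.0048 = 0.42.
p-value = 2·P(Z > 0.420) ≈ 0.6745.

z = 0.42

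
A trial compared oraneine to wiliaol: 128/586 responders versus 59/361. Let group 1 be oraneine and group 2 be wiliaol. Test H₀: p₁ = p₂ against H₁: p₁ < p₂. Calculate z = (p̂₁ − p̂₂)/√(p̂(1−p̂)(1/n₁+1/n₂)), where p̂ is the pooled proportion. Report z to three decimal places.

z = 2.065

p̂₁ = 128/586 = 0.21843, p̂₂ = 59/361 = 0.16343.
Pooled p̂ = (128+59)/(586+361) = 187/947 = 0.19747.
SE = √(0.158473 × 0.00447657) = 0.02663.
z = (0.21843 − 0.16343)/0.02663 = 0.05500/0.02663 = 2.065.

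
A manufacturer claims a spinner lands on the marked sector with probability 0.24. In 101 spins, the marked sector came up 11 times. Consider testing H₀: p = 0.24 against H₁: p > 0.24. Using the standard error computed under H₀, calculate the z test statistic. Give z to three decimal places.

p̂ = 11/101 = 0.108911.
SE = √(p₀(1−p₀)/n) = √(0.1824/101) = 0.042496.
z = (0.108911 − 0.24)/0.042496 = -0.131089/0.042496 = -3.085.
p-value = P(Z > -3.085) ≈ 0.9990.

z = -3.085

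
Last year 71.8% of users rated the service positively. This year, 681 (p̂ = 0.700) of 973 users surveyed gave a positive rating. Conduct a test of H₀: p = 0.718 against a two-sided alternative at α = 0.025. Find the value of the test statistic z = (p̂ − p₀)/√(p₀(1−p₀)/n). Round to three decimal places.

p̂ = 681/973 ≈ 0.699897.
Standard error under H₀: √(0.718×0.282/973) = 0.014425.
z = (0.699897 − 0.718)/0.014425 = -0.018103/0.014425 = -1.255.
p-value = 2·P(Z > 1.255) ≈ 0.2095; since p > α = 0.025, fail to reject H₀.

z = -1.255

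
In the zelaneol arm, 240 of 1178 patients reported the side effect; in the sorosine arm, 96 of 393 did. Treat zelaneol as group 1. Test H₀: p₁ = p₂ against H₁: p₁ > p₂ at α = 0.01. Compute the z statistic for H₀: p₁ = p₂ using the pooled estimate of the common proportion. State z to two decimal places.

p̂₁ = 240/1178 = 0.2037, p̂₂ = 96/393 = 0.2443.
Pooled p̂ = (240+96)/(1178+393) = 336/1571 = 0.2139.
SE = √(0.168133 × 0.00339343) = 0.0239.
z = (0.2037 − 0.2443)/0.0239 = -0.0406/0.0239 = -1.70.
p-value = P(Z > -1.697) ≈ 0.9552. With α = 0.01, fail to reject H₀.

z = -1.70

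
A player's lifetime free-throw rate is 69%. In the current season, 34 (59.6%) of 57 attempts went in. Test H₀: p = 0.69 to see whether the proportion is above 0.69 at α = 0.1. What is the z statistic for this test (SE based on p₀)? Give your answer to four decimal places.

z = -1.5265

p̂ = 34/57 ≈ 0.596491.
Under H₀, SE = √(0.69·0.31/57) = √(0.00375263) = 0.061259.
z = (0.596491 − 0.69)/0.061259 = -0.093509/0.061259 = -1.5265.
p-value = P(Z > -1.526) ≈ 0.9366, so at α = 0.1 we fail to reject H₀.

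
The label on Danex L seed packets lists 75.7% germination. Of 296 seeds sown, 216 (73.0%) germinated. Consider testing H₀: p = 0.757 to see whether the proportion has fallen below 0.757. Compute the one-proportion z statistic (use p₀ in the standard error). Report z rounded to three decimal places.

p̂ = 216/296 = 0.72973.
SE = √(p₀(1−p₀)/n) = √(0.18395/296) = 0.02493.
z = (0.72973 − 0.757)/0.02493 = -0.02727/0.02493 = -1.094.
p-value = P(Z < -1.094) ≈ 0.1370.

z = -1.094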